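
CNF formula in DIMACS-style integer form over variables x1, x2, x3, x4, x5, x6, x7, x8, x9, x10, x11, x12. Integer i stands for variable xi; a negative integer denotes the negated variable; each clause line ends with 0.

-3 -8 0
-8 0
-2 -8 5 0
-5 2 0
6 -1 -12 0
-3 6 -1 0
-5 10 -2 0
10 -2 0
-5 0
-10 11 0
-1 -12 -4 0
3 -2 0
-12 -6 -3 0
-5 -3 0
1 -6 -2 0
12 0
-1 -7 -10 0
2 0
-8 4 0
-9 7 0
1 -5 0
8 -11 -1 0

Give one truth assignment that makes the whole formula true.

x1=F, x2=T, x3=T, x4=T, x5=F, x6=F, x7=T, x8=F, x9=F, x10=T, x11=T, x12=T

Check each clause:
  1. {¬x8, ¬x3} — ¬x8 is true.
  2. {¬x8} — ¬x8 is true.
  3. {¬x2, ¬x8, x5} — ¬x8 is true.
  4. {x2, ¬x5} — x2 is true.
  5. {x6, ¬x1, ¬x12} — ¬x1 is true.
  6. {¬x3, ¬x1, x6} — ¬x1 is true.
  7. {¬x2, ¬x5, x10} — x10 is true.
  8. {x10, ¬x2} — x10 is true.
  9. {¬x5} — ¬x5 is true.
  10. {x11, ¬x10} — x11 is true.
  11. {¬x1, ¬x12, ¬x4} — ¬x1 is true.
  12. {¬x2, x3} — x3 is true.
  13. {¬x6, ¬x3, ¬x12} — ¬x6 is true.
  14. {¬x3, ¬x5} — ¬x5 is true.
  15. {¬x6, x1, ¬x2} — ¬x6 is true.
  16. {x12} — x12 is true.
  17. {¬x10, ¬x7, ¬x1} — ¬x1 is true.
  18. {x2} — x2 is true.
  19. {¬x8, x4} — ¬x8 is true.
  20. {¬x9, x7} — ¬x9 is true.
  21. {x1, ¬x5} — ¬x5 is true.
  22. {x8, ¬x1, ¬x11} — ¬x1 is true.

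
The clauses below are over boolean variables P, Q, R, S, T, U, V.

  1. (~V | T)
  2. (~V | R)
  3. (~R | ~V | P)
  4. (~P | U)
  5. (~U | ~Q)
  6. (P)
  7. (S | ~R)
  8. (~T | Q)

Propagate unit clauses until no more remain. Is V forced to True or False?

False

(P) stands alone — P = True.
From (U | ~P) and P = True: U = True.
(~U | ~Q) with U = True leaves only ~Q, so Q = False.
From (~T | Q) and Q = False: T = False.
(~V | T): since T = False, the clause reduces to (~V). V = False.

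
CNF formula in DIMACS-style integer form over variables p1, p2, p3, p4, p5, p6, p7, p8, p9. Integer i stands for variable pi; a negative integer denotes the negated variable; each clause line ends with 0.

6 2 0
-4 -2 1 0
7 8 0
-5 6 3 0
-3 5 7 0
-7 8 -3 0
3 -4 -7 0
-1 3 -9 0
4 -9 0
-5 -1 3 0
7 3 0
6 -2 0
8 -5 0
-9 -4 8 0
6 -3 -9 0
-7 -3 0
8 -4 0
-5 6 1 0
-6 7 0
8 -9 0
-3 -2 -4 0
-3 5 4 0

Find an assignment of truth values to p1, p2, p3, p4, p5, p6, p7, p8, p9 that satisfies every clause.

p9 occurs only negated in the remaining clauses — set p9 = False.
Branch on p1: take p1 = True.
Branch on p2: take p2 = True.
  then p6 is forced to True.
  then p7 is forced to True.
  then p3 is forced to False.
  then p4 is forced to False.
  then p5 is forced to False.
p8 is now unconstrained; take p8 = False.
Every clause has at least one true literal under this assignment.

p1 = True  p2 = True  p3 = False  p4 = False  p5 = False  p6 = True  p7 = True  p8 = False  p9 = False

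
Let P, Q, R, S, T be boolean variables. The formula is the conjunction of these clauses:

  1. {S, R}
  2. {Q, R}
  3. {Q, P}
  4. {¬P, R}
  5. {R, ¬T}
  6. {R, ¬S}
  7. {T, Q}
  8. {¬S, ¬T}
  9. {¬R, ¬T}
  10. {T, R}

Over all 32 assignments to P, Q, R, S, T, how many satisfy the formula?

Satisfying assignments:
  P=0 Q=1 R=1 S=0 T=0
  P=0 Q=1 R=1 S=1 T=0
  P=1 Q=1 R=1 S=0 T=0
  P=1 Q=1 R=1 S=1 T=0
Count: 4.

4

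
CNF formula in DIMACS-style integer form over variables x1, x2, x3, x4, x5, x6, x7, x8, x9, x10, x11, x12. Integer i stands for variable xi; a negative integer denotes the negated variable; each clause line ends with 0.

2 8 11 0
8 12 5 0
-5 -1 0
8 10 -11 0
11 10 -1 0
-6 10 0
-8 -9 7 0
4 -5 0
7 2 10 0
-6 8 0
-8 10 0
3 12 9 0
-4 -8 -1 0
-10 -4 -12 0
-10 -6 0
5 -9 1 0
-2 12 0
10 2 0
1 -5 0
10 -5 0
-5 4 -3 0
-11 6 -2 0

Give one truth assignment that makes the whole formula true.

x1 = T  x2 = F  x3 = T  x4 = F  x5 = F  x6 = F  x7 = F  x8 = T  x9 = F  x10 = T  x11 = T  x12 = T

Try x1 = True.
  then x5 is forced to False.
The remaining clauses are satisfied by x2 = False, x3 = True, x4 = False, x6 = False, x7 = False, x8 = True, x9 = False, x10 = True, x11 = True, x12 = True.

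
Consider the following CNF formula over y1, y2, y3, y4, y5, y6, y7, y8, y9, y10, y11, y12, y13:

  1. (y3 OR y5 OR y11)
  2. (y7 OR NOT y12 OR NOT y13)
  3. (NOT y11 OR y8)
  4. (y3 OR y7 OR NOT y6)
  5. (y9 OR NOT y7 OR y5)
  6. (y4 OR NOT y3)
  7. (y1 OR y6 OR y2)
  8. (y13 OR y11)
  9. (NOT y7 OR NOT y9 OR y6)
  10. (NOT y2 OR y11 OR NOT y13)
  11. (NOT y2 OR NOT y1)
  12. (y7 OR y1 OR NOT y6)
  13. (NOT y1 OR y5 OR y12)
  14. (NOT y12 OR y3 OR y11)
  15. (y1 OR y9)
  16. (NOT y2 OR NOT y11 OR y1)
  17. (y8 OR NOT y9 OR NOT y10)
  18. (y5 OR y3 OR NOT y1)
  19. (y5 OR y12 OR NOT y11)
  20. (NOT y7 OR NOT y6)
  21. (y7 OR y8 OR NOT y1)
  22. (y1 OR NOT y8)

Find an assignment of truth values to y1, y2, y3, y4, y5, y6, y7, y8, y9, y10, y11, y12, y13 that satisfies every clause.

Pure literal: y4 appears only positively; assign y4 = True.
Set y1 = True and propagate.
  then y2 is forced to False.
The remaining clauses are satisfied by y3 = True, y5 = False, y6 = False, y7 = False, y8 = True, y9 = True, y10 = True, y11 = True, y12 = True, y13 = False.
Check each clause:
  1. (y5 OR y11 OR y3) — y11 is true.
  2. (y7 OR NOT y12 OR NOT y13) — NOT y13 is true.
  3. (NOT y11 OR y8) — y8 is true.
  4. (y7 OR NOT y6 OR y3) — NOT y6 is true.
  5. (NOT y7 OR y9 OR y5) — y9 is true.
  6. (NOT y3 OR y4) — y4 is true.
  7. (y2 OR y6 OR y1) — y1 is true.
  8. (y13 OR y11) — y11 is true.
  9. (NOT y7 OR y6 OR NOT y9) — NOT y7 is true.
  10. (y11 OR NOT y13 OR NOT y2) — y11 is true.
  11. (NOT y2 OR NOT y1) — NOT y2 is true.
  12. (y1 OR NOT y6 OR y7) — y1 is true.
  13. (y12 OR NOT y1 OR y5) — y12 is true.
  14. (y11 OR y3 OR NOT y12) — y11 is true.
  15. (y1 OR y9) — y1 is true.
  16. (NOT y2 OR y1 OR NOT y11) — y1 is true.
  17. (NOT y9 OR y8 OR NOT y10) — y8 is true.
  18. (NOT y1 OR y3 OR y5) — y3 is true.
  19. (y5 OR y12 OR NOT y11) — y12 is true.
  20. (NOT y7 OR NOT y6) — NOT y7 is true.
  21. (y7 OR NOT y1 OR y8) — y8 is true.
  22. (NOT y8 OR y1) — y1 is true.

y1 = T, y2 = F, y3 = T, y4 = T, y5 = F, y6 = F, y7 = F, y8 = T, y9 = T, y10 = T, y11 = T, y12 = T, y13 = F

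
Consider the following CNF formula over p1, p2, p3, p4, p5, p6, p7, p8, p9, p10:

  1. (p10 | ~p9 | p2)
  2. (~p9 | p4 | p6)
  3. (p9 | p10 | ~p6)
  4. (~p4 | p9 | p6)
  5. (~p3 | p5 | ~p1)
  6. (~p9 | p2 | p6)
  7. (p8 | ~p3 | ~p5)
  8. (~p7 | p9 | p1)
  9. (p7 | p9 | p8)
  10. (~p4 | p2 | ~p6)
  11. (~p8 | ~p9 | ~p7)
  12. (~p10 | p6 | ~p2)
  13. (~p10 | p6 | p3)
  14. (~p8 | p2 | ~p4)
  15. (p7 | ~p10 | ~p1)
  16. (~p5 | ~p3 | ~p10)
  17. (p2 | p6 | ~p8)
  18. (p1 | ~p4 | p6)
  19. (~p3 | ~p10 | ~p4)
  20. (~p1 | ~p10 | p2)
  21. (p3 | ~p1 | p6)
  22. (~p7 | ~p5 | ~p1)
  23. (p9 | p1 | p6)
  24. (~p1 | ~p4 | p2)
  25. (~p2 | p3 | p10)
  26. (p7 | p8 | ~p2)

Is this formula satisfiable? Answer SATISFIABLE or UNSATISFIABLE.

SATISFIABLE

Try p1 = False.
Branch on p2: take p2 = False.
For the remaining variables, p3 = False, p4 = False, p5 = False, p6 = True, p7 = True, p8 = False, p9 = True, p10 = True works.
So p1 = F  p2 = F  p3 = F  p4 = F  p5 = F  p6 = T  p7 = T  p8 = F  p9 = T  p10 = T is a satisfying assignment.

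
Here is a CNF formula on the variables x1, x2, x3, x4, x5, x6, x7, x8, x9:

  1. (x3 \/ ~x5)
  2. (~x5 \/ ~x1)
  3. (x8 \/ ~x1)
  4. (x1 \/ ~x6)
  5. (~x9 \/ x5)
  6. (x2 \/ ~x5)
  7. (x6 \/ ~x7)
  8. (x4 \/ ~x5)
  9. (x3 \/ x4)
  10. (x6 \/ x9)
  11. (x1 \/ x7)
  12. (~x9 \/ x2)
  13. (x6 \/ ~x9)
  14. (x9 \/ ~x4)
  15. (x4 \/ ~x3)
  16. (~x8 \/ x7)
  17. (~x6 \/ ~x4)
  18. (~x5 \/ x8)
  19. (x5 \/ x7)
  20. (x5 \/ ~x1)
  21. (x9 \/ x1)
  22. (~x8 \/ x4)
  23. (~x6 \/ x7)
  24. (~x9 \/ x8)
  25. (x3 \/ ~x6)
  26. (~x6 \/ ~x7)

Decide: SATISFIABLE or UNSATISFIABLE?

UNSATISFIABLE

x5 = True:
  propagation gives x3=True, x1=False, x6=False, x2=True; an empty clause results — contradiction.
x5 = False:
  propagation gives x9=False, x6=True, x1=True; an empty clause results — contradiction.
Every branch closes, so no satisfying assignment exists.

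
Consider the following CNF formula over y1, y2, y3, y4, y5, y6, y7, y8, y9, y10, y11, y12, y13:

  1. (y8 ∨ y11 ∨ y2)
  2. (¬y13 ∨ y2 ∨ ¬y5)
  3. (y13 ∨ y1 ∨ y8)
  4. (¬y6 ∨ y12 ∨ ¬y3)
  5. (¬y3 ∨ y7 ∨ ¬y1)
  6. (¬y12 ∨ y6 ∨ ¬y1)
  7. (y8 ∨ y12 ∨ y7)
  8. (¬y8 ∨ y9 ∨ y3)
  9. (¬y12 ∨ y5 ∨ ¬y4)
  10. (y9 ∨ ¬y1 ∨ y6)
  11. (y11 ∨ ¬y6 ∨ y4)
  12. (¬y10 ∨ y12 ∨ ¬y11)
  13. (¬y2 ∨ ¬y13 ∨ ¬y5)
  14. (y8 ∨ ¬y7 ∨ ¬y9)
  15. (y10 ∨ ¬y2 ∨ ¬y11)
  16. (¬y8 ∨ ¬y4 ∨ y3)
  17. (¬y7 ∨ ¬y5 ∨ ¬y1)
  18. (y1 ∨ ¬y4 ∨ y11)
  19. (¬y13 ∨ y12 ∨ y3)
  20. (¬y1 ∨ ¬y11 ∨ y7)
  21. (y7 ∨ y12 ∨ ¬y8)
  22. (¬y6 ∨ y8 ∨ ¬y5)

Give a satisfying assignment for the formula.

y1=0, y2=1, y3=1, y4=0, y5=0, y6=0, y7=1, y8=1, y9=1, y10=1, y11=0, y12=1, y13=0

Set y1 = False and propagate.
Try y2 = True.
Set y3 = True and propagate.
The remaining clauses are satisfied by y4 = False, y5 = False, y6 = False, y7 = True, y8 = True, y9 = True, y10 = True, y11 = False, y12 = True, y13 = False.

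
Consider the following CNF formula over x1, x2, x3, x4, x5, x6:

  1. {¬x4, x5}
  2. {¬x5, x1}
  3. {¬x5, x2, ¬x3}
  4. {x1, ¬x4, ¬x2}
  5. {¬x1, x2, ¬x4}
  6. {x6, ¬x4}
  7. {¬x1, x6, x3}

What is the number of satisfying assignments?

20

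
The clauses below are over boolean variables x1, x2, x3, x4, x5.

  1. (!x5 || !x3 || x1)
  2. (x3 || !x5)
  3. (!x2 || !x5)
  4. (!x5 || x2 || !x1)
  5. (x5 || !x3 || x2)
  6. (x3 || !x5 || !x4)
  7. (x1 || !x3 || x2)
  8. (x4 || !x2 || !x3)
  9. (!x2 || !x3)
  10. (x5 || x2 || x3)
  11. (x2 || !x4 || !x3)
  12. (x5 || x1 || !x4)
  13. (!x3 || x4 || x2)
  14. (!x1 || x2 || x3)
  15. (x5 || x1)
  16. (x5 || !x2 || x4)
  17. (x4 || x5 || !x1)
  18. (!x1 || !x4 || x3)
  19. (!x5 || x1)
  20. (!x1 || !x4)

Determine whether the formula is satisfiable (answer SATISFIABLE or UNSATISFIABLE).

UNSATISFIABLE

x3 = True:
  propagation gives x2=False, x5=True, x1=True; an empty clause results — contradiction.
x3 = False:
  propagation gives x5=False, x2=True, x1=True, x4=True; an empty clause results — contradiction.
Every branch closes, so no satisfying assignment exists.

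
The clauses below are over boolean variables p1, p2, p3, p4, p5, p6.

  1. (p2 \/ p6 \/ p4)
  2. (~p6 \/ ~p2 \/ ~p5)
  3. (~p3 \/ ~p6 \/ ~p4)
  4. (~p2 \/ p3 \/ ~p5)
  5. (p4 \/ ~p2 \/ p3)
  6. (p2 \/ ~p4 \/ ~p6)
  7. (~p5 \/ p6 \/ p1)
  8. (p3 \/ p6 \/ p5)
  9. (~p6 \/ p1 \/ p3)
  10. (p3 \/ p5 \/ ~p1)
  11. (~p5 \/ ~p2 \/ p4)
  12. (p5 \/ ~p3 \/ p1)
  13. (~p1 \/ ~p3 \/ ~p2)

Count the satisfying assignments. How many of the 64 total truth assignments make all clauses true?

Split on p3, then p2.
  p3=T, p2=T: a clause becomes empty — 0.
  p3=T, p2=F: 5 of the 16 assignments to (p1,p4,p5,p6) work.
  p3=F, p2=T: a clause becomes empty — 0.
  p3=F, p2=F: remaining (p1,p4,p5,p6) ∈ {(T,F,T,T); (T,T,T,F)} — 2.
Total: 0 + 5 + 0 + 2 = 7.

7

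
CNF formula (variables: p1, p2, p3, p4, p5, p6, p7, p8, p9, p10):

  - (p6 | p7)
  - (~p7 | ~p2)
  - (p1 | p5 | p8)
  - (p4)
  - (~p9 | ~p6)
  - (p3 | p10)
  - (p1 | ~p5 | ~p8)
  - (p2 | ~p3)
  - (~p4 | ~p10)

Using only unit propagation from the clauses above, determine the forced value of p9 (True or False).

False

(p4) stands alone — p4 = True.
In (~p4 | ~p10), ~p4 is now false; ~p10 must hold, so p10 = False.
In (p10 | p3), p10 is now false; p3 must hold, so p3 = True.
In (p2 | ~p3), ~p3 is now false; p2 must hold, so p2 = True.
In (~p7 | ~p2), ~p2 is now false; ~p7 must hold, so p7 = False.
From (p6 | p7) and p7 = False: p6 = True.
(~p9 | ~p6) with p6 = True leaves only ~p9, so p9 = False.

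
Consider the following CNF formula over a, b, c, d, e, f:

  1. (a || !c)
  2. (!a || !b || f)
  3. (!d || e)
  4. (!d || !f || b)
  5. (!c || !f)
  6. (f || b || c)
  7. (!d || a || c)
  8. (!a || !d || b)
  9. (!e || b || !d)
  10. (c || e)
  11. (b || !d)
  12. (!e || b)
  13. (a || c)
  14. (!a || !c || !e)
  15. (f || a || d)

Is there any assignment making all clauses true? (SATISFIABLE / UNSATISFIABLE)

SATISFIABLE

Set a = True and propagate.
Set b = False and propagate.
  then d is forced to False.
  then e is forced to False.
  then c is forced to True.
  then f is forced to False.
So a = True  b = False  c = True  d = False  e = False  f = False is a satisfying assignment.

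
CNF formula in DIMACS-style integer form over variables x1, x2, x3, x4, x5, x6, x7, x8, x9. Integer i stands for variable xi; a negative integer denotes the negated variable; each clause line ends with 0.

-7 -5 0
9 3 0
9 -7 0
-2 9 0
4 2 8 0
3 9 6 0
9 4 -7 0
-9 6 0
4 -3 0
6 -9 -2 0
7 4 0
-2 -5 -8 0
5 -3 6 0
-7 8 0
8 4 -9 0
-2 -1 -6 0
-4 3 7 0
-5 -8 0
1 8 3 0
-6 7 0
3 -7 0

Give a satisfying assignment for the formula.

x1=True, x2=False, x3=True, x4=True, x5=True, x6=False, x7=False, x8=False, x9=False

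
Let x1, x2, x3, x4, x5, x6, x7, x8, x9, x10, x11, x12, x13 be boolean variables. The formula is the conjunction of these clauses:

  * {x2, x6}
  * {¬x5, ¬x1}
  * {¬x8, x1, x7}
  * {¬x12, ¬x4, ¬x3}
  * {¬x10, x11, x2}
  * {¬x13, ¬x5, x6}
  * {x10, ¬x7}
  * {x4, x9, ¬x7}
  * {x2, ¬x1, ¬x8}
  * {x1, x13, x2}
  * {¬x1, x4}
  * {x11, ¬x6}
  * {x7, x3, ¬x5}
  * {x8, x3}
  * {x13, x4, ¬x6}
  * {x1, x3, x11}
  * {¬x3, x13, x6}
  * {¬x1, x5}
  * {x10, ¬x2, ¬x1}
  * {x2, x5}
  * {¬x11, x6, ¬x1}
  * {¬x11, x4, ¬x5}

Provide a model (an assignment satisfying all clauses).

x1=F, x2=T, x3=T, x4=T, x5=T, x6=T, x7=F, x8=F, x9=F, x10=T, x11=T, x12=F, x13=F

Check each clause:
  1. {x2, x6} — x2 is true.
  2. {¬x1, ¬x5} — ¬x1 is true.
  3. {¬x8, x7, x1} — ¬x8 is true.
  4. {¬x4, ¬x12, ¬x3} — ¬x12 is true.
  5. {¬x10, x2, x11} — x2 is true.
  6. {¬x13, x6, ¬x5} — ¬x13 is true.
  7. {x10, ¬x7} — ¬x7 is true.
  8. {x9, ¬x7, x4} — ¬x7 is true.
  9. {¬x1, x2, ¬x8} — ¬x8 is true.
  10. {x2, x1, x13} — x2 is true.
  11. {¬x1, x4} — x4 is true.
  12. {x11, ¬x6} — x11 is true.
  13. {¬x5, x7, x3} — x3 is true.
  14. {x8, x3} — x3 is true.
  15. {x13, ¬x6, x4} — x4 is true.
  16. {x11, x1, x3} — x3 is true.
  17. {x6, x13, ¬x3} — x6 is true.
  18. {x5, ¬x1} — x5 is true.
  19. {x10, ¬x2, ¬x1} — x10 is true.
  20. {x5, x2} — x2 is true.
  21. {¬x1, x6, ¬x11} — x6 is true.
  22. {¬x11, x4, ¬x5} — x4 is true.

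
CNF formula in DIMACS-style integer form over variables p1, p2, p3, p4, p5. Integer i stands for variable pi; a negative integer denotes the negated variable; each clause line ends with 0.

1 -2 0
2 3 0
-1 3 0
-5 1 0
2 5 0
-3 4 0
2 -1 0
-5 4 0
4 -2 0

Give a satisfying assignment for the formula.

p1=T, p2=T, p3=T, p4=T, p5=F

Pure literal: p4 appears only positively; assign p4 = True.
Try p1 = True.
  then p3 is forced to True.
  then p2 is forced to True.
p5 is now unconstrained; take p5 = False.
Every clause has at least one true literal under this assignment.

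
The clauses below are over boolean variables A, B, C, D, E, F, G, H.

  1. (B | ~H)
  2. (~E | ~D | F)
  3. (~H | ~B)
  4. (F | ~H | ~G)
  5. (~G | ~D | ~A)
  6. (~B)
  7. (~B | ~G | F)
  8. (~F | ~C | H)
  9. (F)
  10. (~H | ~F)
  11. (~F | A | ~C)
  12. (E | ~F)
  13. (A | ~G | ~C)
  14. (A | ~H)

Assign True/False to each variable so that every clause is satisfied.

A=F, B=F, C=F, D=F, E=T, F=T, G=T, H=F

The clause (~B) is unit: B must be False.
The clause (~H) is unit: H must be False.
The clause (F) is unit: F must be True.
The clause (~C) is unit: C must be False.
(E) is a unit clause, so E = True.
Pure literal: A appears only negated; assign A = False.
Pure literal: D appears only negated; assign D = False.
G is now unconstrained; take G = True.
Every clause has at least one true literal under this assignment.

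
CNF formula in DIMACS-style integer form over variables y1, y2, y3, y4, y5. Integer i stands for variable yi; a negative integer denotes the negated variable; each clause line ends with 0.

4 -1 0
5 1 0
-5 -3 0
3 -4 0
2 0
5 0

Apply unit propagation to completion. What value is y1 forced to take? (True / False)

False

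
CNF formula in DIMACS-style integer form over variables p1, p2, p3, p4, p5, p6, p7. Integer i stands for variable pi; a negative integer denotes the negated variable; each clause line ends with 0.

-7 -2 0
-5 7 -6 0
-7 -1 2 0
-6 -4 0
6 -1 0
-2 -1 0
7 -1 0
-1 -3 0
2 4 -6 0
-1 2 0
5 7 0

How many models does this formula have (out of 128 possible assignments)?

Split on p1, then p2.
  p1=1, p2=1: a clause becomes empty — 0.
  p1=1, p2=0: a clause becomes empty — 0.
  p1=0, p2=1: remaining (p3,p4,p5,p6,p7) ∈ {(0,0,1,0,0); (0,1,1,0,0); (1,0,1,0,0); (1,1,1,0,0)} — 4.
  p1=0, p2=0: p3, p4 free; 3 ways for (p5,p6,p7) × 2^2 = 12.
Total: 0 + 0 + 4 + 12 = 16.

16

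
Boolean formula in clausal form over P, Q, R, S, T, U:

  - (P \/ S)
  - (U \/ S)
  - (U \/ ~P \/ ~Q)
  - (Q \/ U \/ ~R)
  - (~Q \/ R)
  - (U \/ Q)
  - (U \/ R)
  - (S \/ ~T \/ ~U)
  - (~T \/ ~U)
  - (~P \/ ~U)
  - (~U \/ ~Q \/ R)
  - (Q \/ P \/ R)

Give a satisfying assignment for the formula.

P=F, Q=F, R=T, S=T, T=F, U=T

Pure literal: S appears only positively; assign S = True.
Pure literal: T appears only negated; assign T = False.
Try P = False.
For the remaining variables, Q = False, R = True, U = True works.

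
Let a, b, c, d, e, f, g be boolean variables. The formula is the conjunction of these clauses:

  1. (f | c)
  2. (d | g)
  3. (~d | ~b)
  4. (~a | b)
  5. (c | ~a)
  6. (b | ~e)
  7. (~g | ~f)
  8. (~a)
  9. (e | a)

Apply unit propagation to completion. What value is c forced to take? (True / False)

True

(~a) stands alone — a = False.
From (e | a) and a = False: e = True.
From (b | ~e) and e = True: b = True.
(~d | ~b): since b = True, the clause reduces to (~d). d = False.
(d | g) with d = False leaves only g, so g = True.
(~f | ~g) with g = True leaves only ~f, so f = False.
In (c | f), f is now false; c must hold, so c = True.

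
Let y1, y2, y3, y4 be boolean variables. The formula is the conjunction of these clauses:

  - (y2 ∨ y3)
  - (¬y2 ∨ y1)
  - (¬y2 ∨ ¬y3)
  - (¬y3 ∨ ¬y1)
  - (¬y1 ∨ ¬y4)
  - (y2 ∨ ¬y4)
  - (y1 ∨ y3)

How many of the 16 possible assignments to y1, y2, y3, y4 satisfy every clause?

Satisfying assignments:
  y1=0 y2=0 y3=1 y4=0
  y1=1 y2=1 y3=0 y4=0
That's 2 in total.

2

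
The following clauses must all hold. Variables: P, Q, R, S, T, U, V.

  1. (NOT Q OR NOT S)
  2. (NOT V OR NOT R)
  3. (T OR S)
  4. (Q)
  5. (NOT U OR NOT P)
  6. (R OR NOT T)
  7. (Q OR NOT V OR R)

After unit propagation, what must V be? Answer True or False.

False

(Q) is a unit clause: Q = True.
From (NOT Q OR NOT S) and Q = True: S = False.
(S OR T): since S = False, the clause reduces to (T). T = True.
From (NOT T OR R) and T = True: R = True.
From (NOT V OR NOT R) and R = True: V = False.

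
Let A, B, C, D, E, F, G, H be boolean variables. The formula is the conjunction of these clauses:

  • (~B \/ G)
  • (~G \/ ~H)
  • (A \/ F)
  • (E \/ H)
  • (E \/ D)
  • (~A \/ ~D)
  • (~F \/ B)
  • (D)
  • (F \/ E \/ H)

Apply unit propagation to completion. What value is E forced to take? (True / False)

(D) stands alone — D = True.
(~D \/ ~A) with D = True leaves only ~A, so A = False.
(F \/ A) with A = False leaves only F, so F = True.
In (~F \/ B), ~F is now false; B must hold, so B = True.
In (G \/ ~B), ~B is now false; G must hold, so G = True.
(~G \/ ~H) with G = True leaves only ~H, so H = False.
(E \/ H): since H = False, the clause reduces to (E). E = True.

True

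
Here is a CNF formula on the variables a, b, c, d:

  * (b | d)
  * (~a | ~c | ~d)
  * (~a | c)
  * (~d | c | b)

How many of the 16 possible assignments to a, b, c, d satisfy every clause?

6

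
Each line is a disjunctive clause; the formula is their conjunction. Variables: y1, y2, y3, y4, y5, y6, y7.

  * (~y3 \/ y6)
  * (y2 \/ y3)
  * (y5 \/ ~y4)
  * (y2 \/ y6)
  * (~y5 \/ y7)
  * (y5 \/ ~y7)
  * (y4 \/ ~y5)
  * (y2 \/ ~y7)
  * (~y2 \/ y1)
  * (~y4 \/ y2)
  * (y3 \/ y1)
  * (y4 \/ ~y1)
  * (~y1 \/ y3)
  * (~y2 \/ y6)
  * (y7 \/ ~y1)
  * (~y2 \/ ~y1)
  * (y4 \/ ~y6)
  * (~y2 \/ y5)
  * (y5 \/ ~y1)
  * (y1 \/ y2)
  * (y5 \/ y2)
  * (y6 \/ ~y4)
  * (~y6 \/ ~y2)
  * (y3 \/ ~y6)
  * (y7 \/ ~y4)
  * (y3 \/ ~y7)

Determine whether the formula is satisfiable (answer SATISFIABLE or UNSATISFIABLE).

UNSATISFIABLE

y2 = True:
  propagation gives y1=True; an empty clause results — contradiction.
y2 = False:
  propagation gives y3=True, y6=True, y7=False, y5=False; an empty clause results — contradiction.
Every branch closes, so no satisfying assignment exists.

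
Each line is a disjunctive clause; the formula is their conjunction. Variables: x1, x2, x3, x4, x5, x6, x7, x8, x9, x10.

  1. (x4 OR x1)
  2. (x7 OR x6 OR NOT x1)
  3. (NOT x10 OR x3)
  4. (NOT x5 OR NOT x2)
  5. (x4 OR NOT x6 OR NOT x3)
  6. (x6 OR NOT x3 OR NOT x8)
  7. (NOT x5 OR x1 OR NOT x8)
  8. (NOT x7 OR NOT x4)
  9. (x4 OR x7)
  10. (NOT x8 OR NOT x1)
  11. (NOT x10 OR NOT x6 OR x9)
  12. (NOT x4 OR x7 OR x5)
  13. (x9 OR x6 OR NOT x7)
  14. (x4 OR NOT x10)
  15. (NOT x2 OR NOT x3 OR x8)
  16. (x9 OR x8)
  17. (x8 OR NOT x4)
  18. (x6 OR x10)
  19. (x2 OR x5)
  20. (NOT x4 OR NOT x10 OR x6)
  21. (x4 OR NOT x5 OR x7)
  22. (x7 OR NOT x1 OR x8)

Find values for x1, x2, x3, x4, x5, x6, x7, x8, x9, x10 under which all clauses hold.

x1=1  x2=1  x3=0  x4=0  x5=0  x6=1  x7=1  x8=0  x9=1  x10=0

Check each clause:
  1. (x4 OR x1) — x1 is true.
  2. (x6 OR NOT x1 OR x7) — x6 is true.
  3. (NOT x10 OR x3) — NOT x10 is true.
  4. (NOT x2 OR NOT x5) — NOT x5 is true.
  5. (NOT x3 OR NOT x6 OR x4) — NOT x3 is true.
  6. (NOT x8 OR x6 OR NOT x3) — NOT x8 is true.
  7. (NOT x5 OR NOT x8 OR x1) — NOT x8 is true.
  8. (NOT x4 OR NOT x7) — NOT x4 is true.
  9. (x7 OR x4) — x7 is true.
  10. (NOT x8 OR NOT x1) — NOT x8 is true.
  11. (NOT x6 OR NOT x10 OR x9) — x9 is true.
  12. (x5 OR NOT x4 OR x7) — NOT x4 is true.
  13. (x9 OR NOT x7 OR x6) — x6 is true.
  14. (NOT x10 OR x4) — NOT x10 is true.
  15. (NOT x3 OR x8 OR NOT x2) — NOT x3 is true.
  16. (x8 OR x9) — x9 is true.
  17. (NOT x4 OR x8) — NOT x4 is true.
  18. (x10 OR x6) — x6 is true.
  19. (x2 OR x5) — x2 is true.
  20. (x6 OR NOT x10 OR NOT x4) — NOT x4 is true.
  21. (NOT x5 OR x7 OR x4) — NOT x5 is true.
  22. (x8 OR NOT x1 OR x7) — x7 is true.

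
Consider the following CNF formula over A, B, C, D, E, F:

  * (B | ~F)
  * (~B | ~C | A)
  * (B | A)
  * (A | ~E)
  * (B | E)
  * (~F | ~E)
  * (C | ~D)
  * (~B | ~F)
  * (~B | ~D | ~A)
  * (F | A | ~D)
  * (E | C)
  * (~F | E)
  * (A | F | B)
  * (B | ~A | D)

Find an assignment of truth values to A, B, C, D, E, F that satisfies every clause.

Set A = True and propagate.
Try B = True.
  then F is forced to False.
  then D is forced to False.
The remaining clauses are satisfied by C = False, E = True.
Every clause has at least one true literal under this assignment.

A=T, B=T, C=F, D=F, E=T, F=F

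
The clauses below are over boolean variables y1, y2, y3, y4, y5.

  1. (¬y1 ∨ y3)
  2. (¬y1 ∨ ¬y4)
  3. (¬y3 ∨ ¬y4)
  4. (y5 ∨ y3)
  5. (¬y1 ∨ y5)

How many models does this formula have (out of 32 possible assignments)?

10

Case analysis on y1 and y3:
  y1=1, y3=1: remaining (y2,y4,y5) ∈ {(0,0,1); (1,0,1)} — 2.
  y1=1, y3=0: a clause becomes empty — 0.
  y1=0, y3=1: remaining (y2,y4,y5) ∈ {(0,0,0); (0,0,1); (1,0,0); (1,0,1)} — 4.
  y1=0, y3=0: remaining (y2,y4,y5) ∈ {(0,0,1); (0,1,1); (1,0,1); (1,1,1)} — 4.
Total: 2 + 0 + 4 + 4 = 10.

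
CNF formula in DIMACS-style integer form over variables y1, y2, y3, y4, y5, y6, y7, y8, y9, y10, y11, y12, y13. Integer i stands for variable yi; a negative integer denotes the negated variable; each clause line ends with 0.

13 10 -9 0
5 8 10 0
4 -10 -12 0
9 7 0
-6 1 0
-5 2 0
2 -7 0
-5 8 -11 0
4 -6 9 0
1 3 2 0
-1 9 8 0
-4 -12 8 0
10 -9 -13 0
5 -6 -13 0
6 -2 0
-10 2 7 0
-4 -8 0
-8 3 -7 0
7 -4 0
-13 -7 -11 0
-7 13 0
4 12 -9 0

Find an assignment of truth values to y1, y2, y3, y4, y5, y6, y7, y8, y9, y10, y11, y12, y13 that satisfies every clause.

y1 = 1  y2 = 1  y3 = 0  y4 = 1  y5 = 1  y6 = 1  y7 = 1  y8 = 0  y9 = 1  y10 = 1  y11 = 0  y12 = 0  y13 = 1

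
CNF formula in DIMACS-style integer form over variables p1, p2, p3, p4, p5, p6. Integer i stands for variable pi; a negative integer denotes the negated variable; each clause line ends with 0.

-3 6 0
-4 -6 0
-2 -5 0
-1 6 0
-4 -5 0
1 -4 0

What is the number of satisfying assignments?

15

Split on p4, then p6.
  p4=T, p6=T: a clause becomes empty — 0.
  p4=T, p6=F: a clause becomes empty — 0.
  p4=F, p6=T: p1, p3 free; 3 ways for (p2,p5) × 2^2 = 12.
  p4=F, p6=F: remaining (p1,p2,p3,p5) ∈ {(F,F,F,F); (F,F,F,T); (F,T,F,F)} — 3.
Total: 0 + 0 + 12 + 3 = 15.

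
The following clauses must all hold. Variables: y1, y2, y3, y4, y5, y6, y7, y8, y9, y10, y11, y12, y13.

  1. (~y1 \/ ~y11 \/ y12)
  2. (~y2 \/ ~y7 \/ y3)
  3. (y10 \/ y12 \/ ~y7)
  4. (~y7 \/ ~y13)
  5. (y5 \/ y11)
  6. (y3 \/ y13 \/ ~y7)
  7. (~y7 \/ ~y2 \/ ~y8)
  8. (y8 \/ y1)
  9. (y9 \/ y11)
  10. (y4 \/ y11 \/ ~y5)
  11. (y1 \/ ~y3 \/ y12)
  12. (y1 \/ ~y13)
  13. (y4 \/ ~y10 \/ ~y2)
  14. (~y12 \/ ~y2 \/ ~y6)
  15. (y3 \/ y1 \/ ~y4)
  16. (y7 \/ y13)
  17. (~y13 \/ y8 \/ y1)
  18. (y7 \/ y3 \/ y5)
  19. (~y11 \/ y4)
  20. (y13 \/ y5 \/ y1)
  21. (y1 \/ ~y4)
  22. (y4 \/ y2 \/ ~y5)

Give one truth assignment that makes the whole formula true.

Try y1 = True.
For the remaining variables, y2 = False, y3 = True, y4 = True, y5 = True, y6 = True, y7 = False, y8 = False, y9 = False, y10 = True, y11 = True, y12 = True, y13 = True works.

y1=True, y2=False, y3=True, y4=True, y5=True, y6=True, y7=False, y8=False, y9=False, y10=True, y11=True, y12=True, y13=True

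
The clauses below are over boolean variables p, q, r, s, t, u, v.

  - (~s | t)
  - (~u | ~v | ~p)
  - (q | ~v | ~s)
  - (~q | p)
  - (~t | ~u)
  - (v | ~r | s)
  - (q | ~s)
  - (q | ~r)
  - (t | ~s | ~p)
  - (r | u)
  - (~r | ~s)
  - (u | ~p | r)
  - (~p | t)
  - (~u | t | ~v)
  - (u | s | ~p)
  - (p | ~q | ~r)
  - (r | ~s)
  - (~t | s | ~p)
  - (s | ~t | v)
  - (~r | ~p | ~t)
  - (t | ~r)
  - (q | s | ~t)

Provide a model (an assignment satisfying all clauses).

p=False, q=False, r=False, s=False, t=False, u=True, v=False

Branch on p: take p = False.
  then q is forced to False.
  then s is forced to False.
  then r is forced to False.
  then u is forced to True.
  then t is forced to False.
  then v is forced to False.
Every clause has at least one true literal under this assignment.
Check each clause:
  1. (t | ~s) — ~s is true.
  2. (~p | ~v | ~u) — ~v is true.
  3. (~v | q | ~s) — ~v is true.
  4. (p | ~q) — ~q is true.
  5. (~u | ~t) — ~t is true.
  6. (~r | v | s) — ~r is true.
  7. (q | ~s) — ~s is true.
  8. (q | ~r) — ~r is true.
  9. (t | ~s | ~p) — ~s is true.
  10. (r | u) — u is true.
  11. (~r | ~s) — ~s is true.
  12. (r | u | ~p) — u is true.
  13. (~p | t) — ~p is true.
  14. (~v | ~u | t) — ~v is true.
  15. (~p | u | s) — u is true.
  16. (~q | p | ~r) — ~r is true.
  17. (~s | r) — ~s is true.
  18. (~t | ~p | s) — ~t is true.
  19. (~t | v | s) — ~t is true.
  20. (~t | ~p | ~r) — ~t is true.
  21. (t | ~r) — ~r is true.
  22. (~t | s | q) — ~t is true.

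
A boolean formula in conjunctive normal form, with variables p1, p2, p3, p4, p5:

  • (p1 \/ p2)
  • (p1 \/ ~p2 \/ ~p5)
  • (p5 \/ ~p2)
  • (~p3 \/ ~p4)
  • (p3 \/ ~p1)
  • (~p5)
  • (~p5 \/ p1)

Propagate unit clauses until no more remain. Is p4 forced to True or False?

Unit clause (~p5) sets p5 = False.
(~p2 \/ p5): since p5 = False, the clause reduces to (~p2). p2 = False.
(p1 \/ p2): since p2 = False, the clause reduces to (p1). p1 = True.
(~p1 \/ p3): since p1 = True, the clause reduces to (p3). p3 = True.
In (~p3 \/ ~p4), ~p3 is now false; ~p4 must hold, so p4 = False.

False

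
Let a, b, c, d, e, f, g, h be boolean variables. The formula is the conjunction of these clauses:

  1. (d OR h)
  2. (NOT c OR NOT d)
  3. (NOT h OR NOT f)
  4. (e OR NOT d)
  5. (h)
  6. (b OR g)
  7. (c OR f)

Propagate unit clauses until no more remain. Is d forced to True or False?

False

(h) is a unit clause: h = True.
(NOT h OR NOT f) with h = True leaves only NOT f, so f = False.
(c OR f): since f = False, the clause reduces to (c). c = True.
In (NOT d OR NOT c), NOT c is now false; NOT d must hold, so d = False.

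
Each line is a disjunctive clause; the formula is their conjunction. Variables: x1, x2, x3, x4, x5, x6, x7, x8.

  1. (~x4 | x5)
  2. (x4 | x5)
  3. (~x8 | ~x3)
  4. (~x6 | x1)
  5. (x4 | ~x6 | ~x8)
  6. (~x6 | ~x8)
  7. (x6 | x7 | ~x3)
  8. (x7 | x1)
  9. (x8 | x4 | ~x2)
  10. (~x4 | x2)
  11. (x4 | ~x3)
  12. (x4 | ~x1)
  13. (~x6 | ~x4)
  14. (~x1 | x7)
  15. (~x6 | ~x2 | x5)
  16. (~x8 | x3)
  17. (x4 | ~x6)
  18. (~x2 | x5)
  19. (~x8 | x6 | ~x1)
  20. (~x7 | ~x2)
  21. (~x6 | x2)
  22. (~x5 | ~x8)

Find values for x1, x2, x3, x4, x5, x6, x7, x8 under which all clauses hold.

x1 = False, x2 = False, x3 = False, x4 = False, x5 = True, x6 = False, x7 = True, x8 = False

Check each clause:
  1. (x5 | ~x4) — ~x4 is true.
  2. (x5 | x4) — x5 is true.
  3. (~x8 | ~x3) — ~x8 is true.
  4. (~x6 | x1) — ~x6 is true.
  5. (~x6 | x4 | ~x8) — ~x8 is true.
  6. (~x6 | ~x8) — ~x8 is true.
  7. (x6 | ~x3 | x7) — ~x3 is true.
  8. (x1 | x7) — x7 is true.
  9. (x8 | x4 | ~x2) — ~x2 is true.
  10. (x2 | ~x4) — ~x4 is true.
  11. (x4 | ~x3) — ~x3 is true.
  12. (x4 | ~x1) — ~x1 is true.
  13. (~x4 | ~x6) — ~x6 is true.
  14. (x7 | ~x1) — ~x1 is true.
  15. (x5 | ~x6 | ~x2) — ~x6 is true.
  16. (x3 | ~x8) — ~x8 is true.
  17. (~x6 | x4) — ~x6 is true.
  18. (~x2 | x5) — x5 is true.
  19. (~x8 | ~x1 | x6) — ~x8 is true.
  20. (~x2 | ~x7) — ~x2 is true.
  21. (~x6 | x2) — ~x6 is true.
  22. (~x8 | ~x5) — ~x8 is true.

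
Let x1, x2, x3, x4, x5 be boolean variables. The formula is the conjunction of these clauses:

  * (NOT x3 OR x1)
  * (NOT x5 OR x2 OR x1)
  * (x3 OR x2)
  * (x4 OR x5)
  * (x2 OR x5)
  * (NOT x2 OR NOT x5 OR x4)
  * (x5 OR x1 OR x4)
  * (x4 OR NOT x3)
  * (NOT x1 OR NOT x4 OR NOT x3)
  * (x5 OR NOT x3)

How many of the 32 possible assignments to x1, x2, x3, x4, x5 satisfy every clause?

4

The models are:
  x1=0 x2=1 x3=0 x4=1 x5=0
  x1=0 x2=1 x3=0 x4=1 x5=1
  x1=1 x2=1 x3=0 x4=1 x5=0
  x1=1 x2=1 x3=0 x4=1 x5=1
Count: 4.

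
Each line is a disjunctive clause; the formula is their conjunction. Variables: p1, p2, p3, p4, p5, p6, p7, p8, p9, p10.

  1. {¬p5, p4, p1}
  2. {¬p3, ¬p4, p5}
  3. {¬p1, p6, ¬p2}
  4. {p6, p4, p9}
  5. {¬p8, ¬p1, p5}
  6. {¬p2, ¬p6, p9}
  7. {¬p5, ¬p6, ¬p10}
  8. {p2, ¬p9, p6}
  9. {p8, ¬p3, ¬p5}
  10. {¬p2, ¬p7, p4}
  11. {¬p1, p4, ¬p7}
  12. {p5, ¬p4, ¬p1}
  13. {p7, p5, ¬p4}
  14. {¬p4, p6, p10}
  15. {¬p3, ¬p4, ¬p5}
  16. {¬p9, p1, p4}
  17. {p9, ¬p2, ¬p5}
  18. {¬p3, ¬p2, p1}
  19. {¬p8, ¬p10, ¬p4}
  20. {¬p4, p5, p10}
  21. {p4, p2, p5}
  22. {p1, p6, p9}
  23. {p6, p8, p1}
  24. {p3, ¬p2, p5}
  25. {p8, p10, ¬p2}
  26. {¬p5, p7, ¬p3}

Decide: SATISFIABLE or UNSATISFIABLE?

SATISFIABLE

Try p1 = True.
Try p2 = True.
  then p6 is forced to True.
  then p9 is forced to True.
Branch on p3: take p3 = False.
  then p5 is forced to True.
  then p10 is forced to False.
  then p8 is forced to True.
For the remaining variables, p4 = False, p7 = False works.
So p1 = T, p2 = T, p3 = F, p4 = F, p5 = T, p6 = T, p7 = F, p8 = T, p9 = T, p10 = F is a satisfying assignment.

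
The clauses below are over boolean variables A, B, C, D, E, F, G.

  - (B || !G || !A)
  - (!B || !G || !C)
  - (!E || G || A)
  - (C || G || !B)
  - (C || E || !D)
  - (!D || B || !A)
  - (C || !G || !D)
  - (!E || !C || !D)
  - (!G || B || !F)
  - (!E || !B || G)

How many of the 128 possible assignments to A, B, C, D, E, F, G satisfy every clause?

35

Split on G, then B.
  G=T, B=T: forces C=F; D=F; A, E, F free → 2^3 = 8.
  G=T, B=F: 5 of the 32 assignments to (A,C,D,E,F) work.
  G=F, B=T: forces C=T; E=F; A, D, F free → 2^3 = 8.
  G=F, B=F: F free; 7 ways for (A,C,D,E) × 2^1 = 14.
Total: 8 + 5 + 8 + 14 = 35.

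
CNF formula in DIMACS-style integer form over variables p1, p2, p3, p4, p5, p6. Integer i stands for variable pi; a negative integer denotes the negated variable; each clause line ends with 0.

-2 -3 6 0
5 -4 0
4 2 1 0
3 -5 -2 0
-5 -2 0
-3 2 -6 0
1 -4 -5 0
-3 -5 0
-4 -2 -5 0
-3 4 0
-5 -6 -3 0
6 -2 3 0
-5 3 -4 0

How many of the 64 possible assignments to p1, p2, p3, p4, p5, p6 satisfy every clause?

Satisfying assignments:
  p1=0 p2=1 p3=0 p4=0 p5=0 p6=1
  p1=1 p2=0 p3=0 p4=0 p5=0 p6=0
  p1=1 p2=0 p3=0 p4=0 p5=0 p6=1
  p1=1 p2=0 p3=0 p4=0 p5=1 p6=0
  p1=1 p2=0 p3=0 p4=0 p5=1 p6=1
  p1=1 p2=1 p3=0 p4=0 p5=0 p6=1
Count: 6.

6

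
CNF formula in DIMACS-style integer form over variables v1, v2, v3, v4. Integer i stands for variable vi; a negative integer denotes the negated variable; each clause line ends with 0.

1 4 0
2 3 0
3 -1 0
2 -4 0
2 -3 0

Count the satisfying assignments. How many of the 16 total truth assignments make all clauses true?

4

The models are:
  v1=0 v2=1 v3=0 v4=1
  v1=0 v2=1 v3=1 v4=1
  v1=1 v2=1 v3=1 v4=0
  v1=1 v2=1 v3=1 v4=1
Count: 4.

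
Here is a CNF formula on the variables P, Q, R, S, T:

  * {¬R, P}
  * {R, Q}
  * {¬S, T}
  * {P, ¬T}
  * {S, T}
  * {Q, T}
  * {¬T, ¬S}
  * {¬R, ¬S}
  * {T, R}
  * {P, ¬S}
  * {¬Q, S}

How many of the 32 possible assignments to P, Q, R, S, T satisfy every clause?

Satisfying assignments:
  P=T Q=F R=T S=F T=T
That's 1 in total.

1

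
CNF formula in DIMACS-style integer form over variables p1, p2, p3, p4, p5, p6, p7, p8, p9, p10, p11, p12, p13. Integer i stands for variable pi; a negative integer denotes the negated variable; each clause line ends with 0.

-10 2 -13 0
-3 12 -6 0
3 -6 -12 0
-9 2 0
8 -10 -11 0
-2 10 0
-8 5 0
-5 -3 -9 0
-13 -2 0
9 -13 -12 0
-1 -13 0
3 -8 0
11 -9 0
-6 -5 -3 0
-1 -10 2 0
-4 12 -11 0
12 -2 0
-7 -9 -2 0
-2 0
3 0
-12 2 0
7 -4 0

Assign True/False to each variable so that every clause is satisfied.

p1=True, p2=False, p3=True, p4=True, p5=True, p6=False, p7=True, p8=True, p9=False, p10=False, p11=False, p12=False, p13=False

Unit propagation: (~p2) forces p2 = False.
(~p9) is a unit clause, so p9 = False.
The clause (p3) is unit: p3 must be True.
The clause (~p12) is unit: p12 must be False.
Unit propagation: (~p6) forces p6 = False.
Pure literal: p5 appears only positively; assign p5 = True.
p7 occurs only positively in the remaining clauses — set p7 = True.
Set p1 = True and propagate.
  then p13 is forced to False.
  then p10 is forced to False.
Branch on p4: take p4 = True.
  then p11 is forced to False.
p8 is now unconstrained; take p8 = True.
Check each clause:
  1. (~p10 \/ ~p13 \/ p2) — ~p13 is true.
  2. (~p6 \/ ~p3 \/ p12) — ~p6 is true.
  3. (~p12 \/ p3 \/ ~p6) — ~p6 is true.
  4. (~p9 \/ p2) — ~p9 is true.
  5. (~p11 \/ ~p10 \/ p8) — p8 is true.
  6. (~p2 \/ p10) — ~p2 is true.
  7. (p5 \/ ~p8) — p5 is true.
  8. (~p3 \/ ~p5 \/ ~p9) — ~p9 is true.
  9. (~p13 \/ ~p2) — ~p13 is true.
  10. (~p13 \/ p9 \/ ~p12) — ~p13 is true.
  11. (~p1 \/ ~p13) — ~p13 is true.
  12. (~p8 \/ p3) — p3 is true.
  13. (~p9 \/ p11) — ~p9 is true.
  14. (~p6 \/ ~p5 \/ ~p3) — ~p6 is true.
  15. (~p10 \/ ~p1 \/ p2) — ~p10 is true.
  16. (~p11 \/ ~p4 \/ p12) — ~p11 is true.
  17. (p12 \/ ~p2) — ~p2 is true.
  18. (~p2 \/ ~p7 \/ ~p9) — ~p2 is true.
  19. (~p2) — ~p2 is true.
  20. (p3) — p3 is true.
  21. (p2 \/ ~p12) — ~p12 is true.
  22. (p7 \/ ~p4) — p7 is true.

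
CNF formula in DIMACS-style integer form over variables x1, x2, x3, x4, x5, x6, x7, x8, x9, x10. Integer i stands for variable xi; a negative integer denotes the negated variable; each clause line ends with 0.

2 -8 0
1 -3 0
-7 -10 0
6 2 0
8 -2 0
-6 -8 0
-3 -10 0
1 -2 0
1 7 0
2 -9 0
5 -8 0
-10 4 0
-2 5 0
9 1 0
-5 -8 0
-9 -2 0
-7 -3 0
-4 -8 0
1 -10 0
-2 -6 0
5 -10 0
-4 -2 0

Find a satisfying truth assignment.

x1 = T, x2 = F, x3 = T, x4 = F, x5 = T, x6 = T, x7 = F, x8 = F, x9 = F, x10 = F

Check each clause:
  1. (!x8 || x2) — !x8 is true.
  2. (!x3 || x1) — x1 is true.
  3. (!x10 || !x7) — !x7 is true.
  4. (x6 || x2) — x6 is true.
  5. (x8 || !x2) — !x2 is true.
  6. (!x8 || !x6) — !x8 is true.
  7. (!x10 || !x3) — !x10 is true.
  8. (!x2 || x1) — x1 is true.
  9. (x7 || x1) — x1 is true.
  10. (x2 || !x9) — !x9 is true.
  11. (!x8 || x5) — !x8 is true.
  12. (!x10 || x4) — !x10 is true.
  13. (!x2 || x5) — x5 is true.
  14. (x9 || x1) — x1 is true.
  15. (!x5 || !x8) — !x8 is true.
  16. (!x2 || !x9) — !x2 is true.
  17. (!x7 || !x3) — !x7 is true.
  18. (!x4 || !x8) — !x8 is true.
  19. (x1 || !x10) — x1 is true.
  20. (!x6 || !x2) — !x2 is true.
  21. (!x10 || x5) — x5 is true.
  22. (!x2 || !x4) — !x4 is true.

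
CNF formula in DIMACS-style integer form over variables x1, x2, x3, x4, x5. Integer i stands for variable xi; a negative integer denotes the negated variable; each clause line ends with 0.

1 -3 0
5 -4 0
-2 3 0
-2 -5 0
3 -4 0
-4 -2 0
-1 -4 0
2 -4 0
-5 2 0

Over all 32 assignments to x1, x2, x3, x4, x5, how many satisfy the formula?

4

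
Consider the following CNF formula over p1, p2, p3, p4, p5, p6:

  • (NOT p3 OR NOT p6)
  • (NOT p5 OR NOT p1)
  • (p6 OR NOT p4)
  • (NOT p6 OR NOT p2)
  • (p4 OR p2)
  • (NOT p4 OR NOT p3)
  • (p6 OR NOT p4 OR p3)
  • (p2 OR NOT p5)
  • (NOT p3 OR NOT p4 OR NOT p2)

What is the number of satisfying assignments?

8

Case analysis on p4 and p2:
  p4=1, p2=1: a clause becomes empty — 0.
  p4=1, p2=0: remaining (p1,p3,p5,p6) ∈ {(0,0,0,1); (1,0,0,1)} — 2.
  p4=0, p2=1: p3 free; 3 ways for (p1,p5,p6) × 2^1 = 6.
  p4=0, p2=0: a clause becomes empty — 0.
Total: 0 + 2 + 6 + 0 = 8.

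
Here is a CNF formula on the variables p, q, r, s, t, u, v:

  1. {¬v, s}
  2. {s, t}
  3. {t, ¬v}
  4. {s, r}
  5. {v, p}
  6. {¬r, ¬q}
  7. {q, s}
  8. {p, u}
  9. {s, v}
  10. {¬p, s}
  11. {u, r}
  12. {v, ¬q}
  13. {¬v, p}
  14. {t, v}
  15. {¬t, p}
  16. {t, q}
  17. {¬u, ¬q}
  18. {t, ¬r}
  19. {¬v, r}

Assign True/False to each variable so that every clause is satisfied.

p=True, q=False, r=True, s=True, t=True, u=True, v=False

Check each clause:
  1. {¬v, s} — ¬v is true.
  2. {t, s} — s is true.
  3. {t, ¬v} — ¬v is true.
  4. {r, s} — r is true.
  5. {v, p} — p is true.
  6. {¬q, ¬r} — ¬q is true.
  7. {s, q} — s is true.
  8. {u, p} — p is true.
  9. {s, v} — s is true.
  10. {¬p, s} — s is true.
  11. {u, r} — r is true.
  12. {v, ¬q} — ¬q is true.
  13. {¬v, p} — ¬v is true.
  14. {t, v} — t is true.
  15. {¬t, p} — p is true.
  16. {t, q} — t is true.
  17. {¬u, ¬q} — ¬q is true.
  18. {t, ¬r} — t is true.
  19. {r, ¬v} — ¬v is true.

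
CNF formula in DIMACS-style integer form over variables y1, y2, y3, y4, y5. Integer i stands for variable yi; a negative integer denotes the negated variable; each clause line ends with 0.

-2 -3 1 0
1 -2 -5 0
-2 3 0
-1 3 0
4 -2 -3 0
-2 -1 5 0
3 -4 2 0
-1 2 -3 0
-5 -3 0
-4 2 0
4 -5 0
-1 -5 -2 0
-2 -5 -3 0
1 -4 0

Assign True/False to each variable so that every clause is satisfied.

y1 = False  y2 = False  y3 = True  y4 = False  y5 = False

Branch on y1: take y1 = False.
  then y4 is forced to False.
  then y5 is forced to False.
Set y2 = False and propagate.
y3 is now unconstrained; take y3 = True.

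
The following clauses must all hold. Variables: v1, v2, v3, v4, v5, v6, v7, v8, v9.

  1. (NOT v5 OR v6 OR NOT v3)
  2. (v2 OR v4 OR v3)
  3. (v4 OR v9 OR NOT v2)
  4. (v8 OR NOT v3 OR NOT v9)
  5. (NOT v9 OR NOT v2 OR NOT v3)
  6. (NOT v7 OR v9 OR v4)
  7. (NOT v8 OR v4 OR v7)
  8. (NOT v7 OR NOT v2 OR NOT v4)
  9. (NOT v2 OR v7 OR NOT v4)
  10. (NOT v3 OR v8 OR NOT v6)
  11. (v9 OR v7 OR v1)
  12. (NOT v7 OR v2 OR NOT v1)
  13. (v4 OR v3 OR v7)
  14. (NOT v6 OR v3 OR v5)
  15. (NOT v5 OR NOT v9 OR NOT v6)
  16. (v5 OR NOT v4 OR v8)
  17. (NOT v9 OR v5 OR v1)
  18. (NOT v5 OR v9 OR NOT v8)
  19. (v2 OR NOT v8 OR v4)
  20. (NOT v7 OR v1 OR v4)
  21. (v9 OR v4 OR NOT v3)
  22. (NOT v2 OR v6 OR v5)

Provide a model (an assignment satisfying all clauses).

Set v1 = True and propagate.
Set v2 = False and propagate.
  then v7 is forced to False.
Set v3 = False and propagate.
  then v4 is forced to True.
The remaining clauses are satisfied by v5 = False, v6 = False, v8 = True, v9 = False.
Every clause has at least one true literal under this assignment.

v1=T  v2=F  v3=F  v4=T  v5=F  v6=F  v7=F  v8=T  v9=F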